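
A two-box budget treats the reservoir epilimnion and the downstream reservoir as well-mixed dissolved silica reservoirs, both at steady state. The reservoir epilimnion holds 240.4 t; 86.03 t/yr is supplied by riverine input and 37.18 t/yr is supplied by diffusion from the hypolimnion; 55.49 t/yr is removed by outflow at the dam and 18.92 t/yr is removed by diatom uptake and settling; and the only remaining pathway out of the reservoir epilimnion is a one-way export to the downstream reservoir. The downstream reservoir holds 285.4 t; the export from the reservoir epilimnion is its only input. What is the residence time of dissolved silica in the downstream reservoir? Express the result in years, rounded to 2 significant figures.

5.8 yr

Balance the reservoir epilimnion: ΣF_in = 86.03 + 37.18 = 123.21 t/yr.
Export to the downstream reservoir = ΣF_in − (55.49 + 18.92) = 48.800 t/yr.
At steady state the output of the downstream reservoir equals its input, 48.800 t/yr.
τ = M / F = 285.4 / 48.800 = 5.848 yr.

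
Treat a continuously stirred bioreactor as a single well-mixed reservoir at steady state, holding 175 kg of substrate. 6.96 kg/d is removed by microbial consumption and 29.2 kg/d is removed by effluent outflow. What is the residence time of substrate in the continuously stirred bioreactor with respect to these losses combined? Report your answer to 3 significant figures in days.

Total removal = 6.960 + 29.20 = 36.160 kg/d.
τ = M / ΣF_out = 175 / 36.160 = 4.840 d.

4.84 d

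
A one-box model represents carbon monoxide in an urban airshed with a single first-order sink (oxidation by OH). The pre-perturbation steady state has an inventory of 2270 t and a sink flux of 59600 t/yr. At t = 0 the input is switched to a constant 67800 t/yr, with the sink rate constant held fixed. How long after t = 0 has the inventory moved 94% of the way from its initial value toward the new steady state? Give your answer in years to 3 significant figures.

0.107 yr

τ = M₀/F₀ = 2270/59600 = 0.03809 yr.
The remaining gap fraction is e^(−t/τ); 94% covered ⇒ e^(−t/τ) = 0.0600.
t = −τ ln(0.0600) = 0.03809 × 2.813 = 0.1072 yr.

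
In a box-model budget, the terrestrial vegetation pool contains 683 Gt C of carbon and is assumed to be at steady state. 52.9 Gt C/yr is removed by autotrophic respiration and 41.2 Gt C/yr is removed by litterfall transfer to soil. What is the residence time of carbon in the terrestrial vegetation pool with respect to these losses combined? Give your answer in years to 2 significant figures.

7.3 yr

Total removal = 52.90 + 41.20 = 94.100 Gt C/yr.
τ = M / ΣF_out = 683 / 94.100 = 7.258 yr.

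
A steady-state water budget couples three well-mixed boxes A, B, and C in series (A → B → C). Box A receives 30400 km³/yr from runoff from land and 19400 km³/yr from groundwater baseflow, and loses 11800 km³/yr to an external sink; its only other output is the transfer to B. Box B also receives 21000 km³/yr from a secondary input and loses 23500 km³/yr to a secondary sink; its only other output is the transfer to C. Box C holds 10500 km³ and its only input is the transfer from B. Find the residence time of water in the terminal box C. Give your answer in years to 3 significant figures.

0.296 yr

Box A: F(A→B) = (30400 + 19400) − 11800 = 38000 km³/yr.
Box B: F(B→C) = (38000 + 21000) − 23500 = 35500 km³/yr.
Box C throughput = its input = 35500 km³/yr; τ = 10500 / 35500 = 0.2958 yr.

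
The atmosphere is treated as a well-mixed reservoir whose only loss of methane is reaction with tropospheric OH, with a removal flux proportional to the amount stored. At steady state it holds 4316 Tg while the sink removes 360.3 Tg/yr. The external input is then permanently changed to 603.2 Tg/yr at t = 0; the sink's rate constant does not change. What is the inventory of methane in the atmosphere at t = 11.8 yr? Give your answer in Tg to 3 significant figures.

6140 Tg

Residence time τ = M₀/F₀ = 11.98 yr. The eventual steady state is M_∞ = M₀·(F₁/F₀) = 4316 × 603.2/360.3 = 7225.7 Tg.
The anomaly ΔM(t) = M(t) − M_∞ decays as ΔM₀·e^(−t/τ) with ΔM₀ = 4316 − 7225.7 = −2910 Tg.
At t = 11.8 yr, e^(−t/τ) = e^(−0.9851) = 0.3734, so ΔM = −1087 Tg and M = 7225.7 − 1087 = 6139.2 Tg.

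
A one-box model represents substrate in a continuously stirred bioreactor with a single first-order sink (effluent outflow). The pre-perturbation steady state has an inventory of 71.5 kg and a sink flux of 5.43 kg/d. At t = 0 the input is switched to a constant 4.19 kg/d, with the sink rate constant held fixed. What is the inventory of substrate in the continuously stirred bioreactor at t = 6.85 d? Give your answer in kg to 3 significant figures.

64.9 kg

The sink rate constant is k = F₀/M₀ = 5.43/71.5 = 0.07594 d⁻¹.
Solving dM/dt = F₁ − kM with M(0) = M₀ gives M(t) = F₁/k + (M₀ − F₁/k)·e^(−kt).
F₁/k = 4.19/0.07594 = 55.172 kg; kt = 0.07594 × 6.85 = 0.5202, e^(−kt) = 0.5944.
M(6.85) = 55.172 + (71.5 − 55.172) × 0.5944 = 55.172 + 9.705 = 64.877 kg.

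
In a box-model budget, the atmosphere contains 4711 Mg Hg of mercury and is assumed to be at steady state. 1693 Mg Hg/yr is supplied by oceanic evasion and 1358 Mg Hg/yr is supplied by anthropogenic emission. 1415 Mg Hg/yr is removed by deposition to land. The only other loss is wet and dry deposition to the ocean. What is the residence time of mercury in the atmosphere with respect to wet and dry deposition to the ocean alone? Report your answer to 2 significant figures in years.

2.9 yr

At steady state ΣF_in = ΣF_out.
ΣF_in = 1693 + 1358 = 3051.0 Mg Hg/yr.
Wet and dry deposition to the ocean flux = ΣF_in − (1415) = 3051.0 − 1415 = 1636 Mg Hg/yr.
τ = M / F = 4711 / 1636 = 2.880 yr.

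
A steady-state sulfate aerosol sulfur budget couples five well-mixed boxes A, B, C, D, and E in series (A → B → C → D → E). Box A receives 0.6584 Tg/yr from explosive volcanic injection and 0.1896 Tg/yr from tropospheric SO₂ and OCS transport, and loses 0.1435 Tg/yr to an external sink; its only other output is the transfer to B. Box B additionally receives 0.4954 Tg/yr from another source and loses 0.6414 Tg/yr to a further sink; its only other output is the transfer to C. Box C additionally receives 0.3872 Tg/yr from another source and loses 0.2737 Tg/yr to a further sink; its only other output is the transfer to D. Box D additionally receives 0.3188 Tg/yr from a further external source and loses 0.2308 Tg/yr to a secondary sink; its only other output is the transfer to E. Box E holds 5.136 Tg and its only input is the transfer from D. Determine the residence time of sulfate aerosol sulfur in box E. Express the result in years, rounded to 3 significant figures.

Box A: F(A→B) = (0.6584 + 0.1896) − 0.1435 = 0.70450 Tg/yr.
Box B: F(B→C) = (0.70450 + 0.4954) − 0.6414 = 0.55850 Tg/yr.
Box C: F(C→D) = (0.55850 + 0.3872) − 0.2737 = 0.67200 Tg/yr.
Box D: F(D→E) = (0.67200 + 0.3188) − 0.2308 = 0.76000 Tg/yr.
Box E throughput = its input = 0.76000 Tg/yr; τ = 5.136 / 0.76000 = 6.758 yr.

6.76 yr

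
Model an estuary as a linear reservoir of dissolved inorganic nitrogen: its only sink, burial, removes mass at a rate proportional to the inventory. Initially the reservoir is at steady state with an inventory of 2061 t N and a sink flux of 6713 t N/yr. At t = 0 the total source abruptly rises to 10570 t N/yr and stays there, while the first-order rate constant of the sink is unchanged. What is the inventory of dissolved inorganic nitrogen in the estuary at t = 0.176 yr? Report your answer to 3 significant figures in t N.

2580 t N

The sink rate constant is k = F₀/M₀ = 6713/2061 = 3.257 yr⁻¹.
Solving dM/dt = F₁ − kM with M(0) = M₀ gives M(t) = F₁/k + (M₀ − F₁/k)·e^(−kt).
F₁/k = 10570/3.257 = 3245.2 t N; kt = 3.257 × 0.176 = 0.5733, e^(−kt) = 0.5637.
M(0.176) = 3245.2 + (2061 − 3245.2) × 0.5637 = 3245.2 − 667.5 = 2577.7 t N.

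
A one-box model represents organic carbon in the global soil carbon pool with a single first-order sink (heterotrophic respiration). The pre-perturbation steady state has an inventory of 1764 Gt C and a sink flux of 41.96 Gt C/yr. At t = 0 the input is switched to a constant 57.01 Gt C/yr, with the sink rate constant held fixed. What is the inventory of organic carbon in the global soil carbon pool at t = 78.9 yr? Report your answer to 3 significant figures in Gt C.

τ = M₀/F₀ = 1764/41.96 = 42.04 yr; rate constant k = 1/τ.
New steady state M_∞ = F₁/k = F₁·τ = 57.01 × 42.04 = 2396.7 Gt C.
M(t) = M_∞ + (M₀ − M_∞)·e^(−t/τ); t/τ = 78.9/42.04 = 1.877, so e^(−t/τ) = 0.1531.
M(t) = 2396.7 − 632.7 × 0.1531 = 2299.8 Gt C.

2300 Gt C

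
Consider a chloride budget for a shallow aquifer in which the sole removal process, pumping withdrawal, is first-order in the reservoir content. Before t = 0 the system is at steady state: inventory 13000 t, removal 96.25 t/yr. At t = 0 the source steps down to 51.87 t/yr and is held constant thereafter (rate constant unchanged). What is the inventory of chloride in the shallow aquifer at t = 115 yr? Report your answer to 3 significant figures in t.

9560 t

Residence time τ = M₀/F₀ = 135.1 yr. The eventual steady state is M_∞ = M₀·(F₁/F₀) = 13000 × 51.87/96.25 = 7005.8 t.
The anomaly ΔM(t) = M(t) − M_∞ decays as ΔM₀·e^(−t/τ) with ΔM₀ = 13000 − 7005.8 = 5994 t.
At t = 115 yr, e^(−t/τ) = e^(−0.8514) = 0.4268, so ΔM = 2558 t and M = 7005.8 + 2558 = 9564.1 t.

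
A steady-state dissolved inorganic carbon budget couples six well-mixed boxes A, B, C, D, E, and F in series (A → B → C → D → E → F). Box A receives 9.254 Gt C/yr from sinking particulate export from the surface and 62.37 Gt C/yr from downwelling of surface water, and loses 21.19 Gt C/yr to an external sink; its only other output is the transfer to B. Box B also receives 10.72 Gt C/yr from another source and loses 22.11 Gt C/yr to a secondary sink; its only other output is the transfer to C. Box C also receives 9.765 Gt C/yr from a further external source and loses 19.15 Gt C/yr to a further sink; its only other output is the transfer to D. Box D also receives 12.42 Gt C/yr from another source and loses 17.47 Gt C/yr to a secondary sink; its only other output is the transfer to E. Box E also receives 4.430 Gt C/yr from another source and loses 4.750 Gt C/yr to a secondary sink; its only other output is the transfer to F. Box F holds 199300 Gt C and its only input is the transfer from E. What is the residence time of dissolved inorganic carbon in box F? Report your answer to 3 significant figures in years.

8210 yr

Box A: F(A→B) = (9.254 + 62.37) − 21.19 = 50.434 Gt C/yr.
Box B: F(B→C) = (50.434 + 10.72) − 22.11 = 39.044 Gt C/yr.
Box C: F(C→D) = (39.044 + 9.765) − 19.15 = 29.659 Gt C/yr.
Box D: F(D→E) = (29.659 + 12.42) − 17.47 = 24.609 Gt C/yr.
Box E: F(E→F) = (24.609 + 4.430) − 4.750 = 24.289 Gt C/yr.
Box F throughput = its input = 24.289 Gt C/yr; τ = 199300 / 24.289 = 8205 yr.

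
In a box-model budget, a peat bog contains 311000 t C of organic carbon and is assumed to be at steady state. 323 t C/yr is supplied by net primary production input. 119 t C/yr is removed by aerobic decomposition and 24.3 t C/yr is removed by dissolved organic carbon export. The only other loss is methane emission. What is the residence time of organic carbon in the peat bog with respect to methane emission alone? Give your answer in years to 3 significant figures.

At steady state ΣF_in = ΣF_out.
ΣF_in = 323.00 t C/yr.
Methane emission flux = ΣF_in − (119 + 24.3) = 323.00 − 143.3 = 179.7 t C/yr.
τ = M / F = 311000 / 179.7 = 1731 yr.

1730 yr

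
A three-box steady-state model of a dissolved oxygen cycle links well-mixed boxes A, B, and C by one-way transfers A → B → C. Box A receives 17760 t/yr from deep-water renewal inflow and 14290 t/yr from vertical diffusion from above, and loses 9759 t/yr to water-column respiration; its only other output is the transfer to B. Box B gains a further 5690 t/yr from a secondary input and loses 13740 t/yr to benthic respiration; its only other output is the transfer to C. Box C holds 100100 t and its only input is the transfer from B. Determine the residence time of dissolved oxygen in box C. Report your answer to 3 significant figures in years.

7.03 yr

Box A: F(A→B) = (17760 + 14290) − 9759 = 22291 t/yr.
Box B: F(B→C) = (22291 + 5690) − 13740 = 14241 t/yr.
Box C throughput = its input = 14241 t/yr; τ = 100100 / 14241 = 7.029 yr.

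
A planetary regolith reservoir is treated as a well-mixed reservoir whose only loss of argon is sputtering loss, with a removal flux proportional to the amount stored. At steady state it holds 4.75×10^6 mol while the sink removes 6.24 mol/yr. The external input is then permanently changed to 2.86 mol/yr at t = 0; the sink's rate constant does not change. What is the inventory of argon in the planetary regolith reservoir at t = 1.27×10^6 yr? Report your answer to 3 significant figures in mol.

2.66×10^6 mol

The sink rate constant is k = F₀/M₀ = 6.24/4.75×10^6 = 1.314×10^-6 yr⁻¹.
Solving dM/dt = F₁ − kM with M(0) = M₀ gives M(t) = F₁/k + (M₀ − F₁/k)·e^(−kt).
F₁/k = 2.86/1.314×10^-6 = 2.1771×10^6 mol; kt = 1.314×10^-6 × 1.27×10^6 = 1.668, e^(−kt) = 0.1886.
M(1.27×10^6) = 2.1771×10^6 + (4.75×10^6 − 2.1771×10^6) × 0.1886 = 2.1771×10^6 + 485100 = 2.6622×10^6 mol.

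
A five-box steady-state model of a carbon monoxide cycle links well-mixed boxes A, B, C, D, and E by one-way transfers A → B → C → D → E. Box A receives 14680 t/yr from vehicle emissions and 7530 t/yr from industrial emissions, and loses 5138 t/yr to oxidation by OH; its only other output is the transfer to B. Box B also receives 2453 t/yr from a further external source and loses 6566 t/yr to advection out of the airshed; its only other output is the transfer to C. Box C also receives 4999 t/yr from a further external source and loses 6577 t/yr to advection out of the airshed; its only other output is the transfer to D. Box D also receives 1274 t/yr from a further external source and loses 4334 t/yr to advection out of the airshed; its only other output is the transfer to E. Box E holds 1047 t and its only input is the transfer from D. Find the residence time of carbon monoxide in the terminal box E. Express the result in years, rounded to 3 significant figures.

0.126 yr

Box A: F(A→B) = (14680 + 7530) − 5138 = 17072 t/yr.
Box B: F(B→C) = (17072 + 2453) − 6566 = 12959 t/yr.
Box C: F(C→D) = (12959 + 4999) − 6577 = 11381 t/yr.
Box D: F(D→E) = (11381 + 1274) − 4334 = 8321.0 t/yr.
Box E throughput = its input = 8321.0 t/yr; τ = 1047 / 8321.0 = 0.1258 yr.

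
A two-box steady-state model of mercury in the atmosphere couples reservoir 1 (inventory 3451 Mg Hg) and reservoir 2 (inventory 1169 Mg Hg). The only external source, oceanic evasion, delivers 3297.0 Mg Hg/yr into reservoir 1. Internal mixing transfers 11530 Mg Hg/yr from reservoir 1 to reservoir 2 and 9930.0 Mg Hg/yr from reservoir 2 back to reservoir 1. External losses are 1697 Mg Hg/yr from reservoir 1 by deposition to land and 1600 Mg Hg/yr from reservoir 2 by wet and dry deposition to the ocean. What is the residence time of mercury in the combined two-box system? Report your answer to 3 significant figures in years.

For the system as a whole, the A↔B exchange is internal and contributes nothing to the throughput; only the external sinks remove mass.
M_total = 3451 + 1169 = 4620.0 Mg Hg.
ΣF_external_out = 1697 + 1600 = 3297.0 Mg Hg/yr.
τ = M_total / ΣF_ext = 4620.0 / 3297.0 = 1.401 yr.

1.40 yr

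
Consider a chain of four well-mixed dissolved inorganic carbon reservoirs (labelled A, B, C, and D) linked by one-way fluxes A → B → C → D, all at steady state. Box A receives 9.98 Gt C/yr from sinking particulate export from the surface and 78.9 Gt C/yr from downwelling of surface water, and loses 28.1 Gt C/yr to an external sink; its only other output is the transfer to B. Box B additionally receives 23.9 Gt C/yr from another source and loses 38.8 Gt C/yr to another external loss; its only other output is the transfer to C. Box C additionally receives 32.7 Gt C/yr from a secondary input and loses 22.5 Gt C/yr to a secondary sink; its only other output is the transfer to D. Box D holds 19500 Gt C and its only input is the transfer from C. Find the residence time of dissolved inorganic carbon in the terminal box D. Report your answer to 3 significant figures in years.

348 yr

Box A: F(A→B) = (9.98 + 78.9) − 28.1 = 60.780 Gt C/yr.
Box B: F(B→C) = (60.780 + 23.9) − 38.8 = 45.880 Gt C/yr.
Box C: F(C→D) = (45.880 + 32.7) − 22.5 = 56.080 Gt C/yr.
Box D throughput = its input = 56.080 Gt C/yr; τ = 19500 / 56.080 = 347.7 yr.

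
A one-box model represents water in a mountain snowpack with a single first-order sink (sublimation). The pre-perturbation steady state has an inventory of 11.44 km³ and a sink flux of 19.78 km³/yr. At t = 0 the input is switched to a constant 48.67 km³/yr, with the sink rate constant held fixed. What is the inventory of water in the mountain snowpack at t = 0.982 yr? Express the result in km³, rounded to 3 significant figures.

25.1 km³

Residence time τ = M₀/F₀ = 0.5784 yr. The eventual steady state is M_∞ = M₀·(F₁/F₀) = 11.44 × 48.67/19.78 = 28.149 km³.
The anomaly ΔM(t) = M(t) − M_∞ decays as ΔM₀·e^(−t/τ) with ΔM₀ = 11.44 − 28.149 = −16.71 km³.
At t = 0.982 yr, e^(−t/τ) = e^(−1.698) = 0.1831, so ΔM = −3.059 km³ and M = 28.149 − 3.059 = 25.090 km³.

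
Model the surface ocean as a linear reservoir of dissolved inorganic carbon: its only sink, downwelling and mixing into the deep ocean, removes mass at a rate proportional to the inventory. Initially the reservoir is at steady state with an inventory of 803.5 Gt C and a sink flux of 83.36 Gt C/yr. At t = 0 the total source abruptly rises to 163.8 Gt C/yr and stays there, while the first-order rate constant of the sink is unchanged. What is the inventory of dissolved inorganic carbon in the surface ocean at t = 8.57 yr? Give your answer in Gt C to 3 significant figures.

The sink rate constant is k = F₀/M₀ = 83.36/803.5 = 0.1037 yr⁻¹.
Solving dM/dt = F₁ − kM with M(0) = M₀ gives M(t) = F₁/k + (M₀ − F₁/k)·e^(−kt).
F₁/k = 163.8/0.1037 = 1578.9 Gt C; kt = 0.1037 × 8.57 = 0.8891, e^(−kt) = 0.4110.
M(8.57) = 1578.9 + (803.5 − 1578.9) × 0.4110 = 1578.9 − 318.7 = 1260.2 Gt C.

1260 Gt C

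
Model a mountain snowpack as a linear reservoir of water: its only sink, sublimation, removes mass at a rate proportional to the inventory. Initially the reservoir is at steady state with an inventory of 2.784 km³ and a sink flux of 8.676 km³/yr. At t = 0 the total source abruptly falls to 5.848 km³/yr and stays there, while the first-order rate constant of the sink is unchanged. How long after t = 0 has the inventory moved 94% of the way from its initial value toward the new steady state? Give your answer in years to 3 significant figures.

τ = M₀/F₀ = 2.784/8.676 = 0.3209 yr.
The remaining gap fraction is e^(−t/τ); 94% covered ⇒ e^(−t/τ) = 0.0600.
t = −τ ln(0.0600) = 0.3209 × 2.813 = 0.9028 yr.

0.903 yr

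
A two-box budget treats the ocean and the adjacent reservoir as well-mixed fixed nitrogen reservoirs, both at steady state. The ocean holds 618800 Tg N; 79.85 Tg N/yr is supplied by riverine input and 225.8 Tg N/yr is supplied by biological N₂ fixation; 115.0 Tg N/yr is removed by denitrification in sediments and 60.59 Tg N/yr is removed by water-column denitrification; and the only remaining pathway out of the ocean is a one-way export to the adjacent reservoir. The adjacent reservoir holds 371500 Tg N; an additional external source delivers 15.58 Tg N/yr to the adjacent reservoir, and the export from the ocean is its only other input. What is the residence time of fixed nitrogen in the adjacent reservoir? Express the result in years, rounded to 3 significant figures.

2550 yr

Balance the ocean: ΣF_in = 79.85 + 225.8 = 305.65 Tg N/yr.
Export to the adjacent reservoir = ΣF_in − (115.0 + 60.59) = 130.06 Tg N/yr.
Total input to the adjacent reservoir = 130.06 + 15.58 = 145.64 Tg N/yr; at steady state this equals its total output.
τ = M / F = 371500 / 145.64 = 2551 yr.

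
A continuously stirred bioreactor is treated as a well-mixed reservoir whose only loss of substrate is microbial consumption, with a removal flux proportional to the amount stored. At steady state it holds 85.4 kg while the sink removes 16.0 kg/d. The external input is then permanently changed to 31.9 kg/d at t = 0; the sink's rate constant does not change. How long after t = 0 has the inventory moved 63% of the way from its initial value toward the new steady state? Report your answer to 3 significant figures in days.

τ = M₀/F₀ = 85.4/16.0 = 5.338 d.
The remaining gap fraction is e^(−t/τ); 63% covered ⇒ e^(−t/τ) = 0.370.
t = −τ ln(0.370) = 5.338 × 0.9943 = 5.307 d.

5.31 d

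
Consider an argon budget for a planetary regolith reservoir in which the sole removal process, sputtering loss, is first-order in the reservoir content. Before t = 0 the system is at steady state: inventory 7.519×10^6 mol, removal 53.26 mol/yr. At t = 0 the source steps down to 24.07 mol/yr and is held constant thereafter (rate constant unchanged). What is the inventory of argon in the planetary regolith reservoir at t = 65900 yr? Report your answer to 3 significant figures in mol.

Residence time τ = M₀/F₀ = 141200 yr. The eventual steady state is M_∞ = M₀·(F₁/F₀) = 7.519×10^6 × 24.07/53.26 = 3.3981×10^6 mol.
The anomaly ΔM(t) = M(t) − M_∞ decays as ΔM₀·e^(−t/τ) with ΔM₀ = 7.519×10^6 − 3.3981×10^6 = 4.121×10^6 mol.
At t = 65900 yr, e^(−t/τ) = e^(−0.4668) = 0.6270, so ΔM = 2.584×10^6 mol and M = 3.3981×10^6 + 2.584×10^6 = 5.9819×10^6 mol.

5.98×10^6 mol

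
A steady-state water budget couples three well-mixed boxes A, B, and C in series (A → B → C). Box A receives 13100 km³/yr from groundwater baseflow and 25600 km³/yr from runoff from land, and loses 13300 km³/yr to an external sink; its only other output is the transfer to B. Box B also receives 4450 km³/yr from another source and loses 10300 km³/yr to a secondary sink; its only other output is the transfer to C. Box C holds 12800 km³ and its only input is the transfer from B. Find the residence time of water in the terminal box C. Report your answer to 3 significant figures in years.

0.655 yr

Box A: F(A→B) = (13100 + 25600) − 13300 = 25400 km³/yr.
Box B: F(B→C) = (25400 + 4450) − 10300 = 19550 km³/yr.
Box C throughput = its input = 19550 km³/yr; τ = 12800 / 19550 = 0.6547 yr.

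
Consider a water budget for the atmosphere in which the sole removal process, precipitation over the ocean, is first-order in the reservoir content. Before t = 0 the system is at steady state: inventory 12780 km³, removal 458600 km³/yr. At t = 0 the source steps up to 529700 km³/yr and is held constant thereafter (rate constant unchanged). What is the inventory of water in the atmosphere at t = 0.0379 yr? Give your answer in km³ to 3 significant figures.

Residence time τ = M₀/F₀ = 0.02787 yr. The eventual steady state is M_∞ = M₀·(F₁/F₀) = 12780 × 529700/458600 = 14761 km³.
The anomaly ΔM(t) = M(t) − M_∞ decays as ΔM₀·e^(−t/τ) with ΔM₀ = 12780 − 14761 = −1981 km³.
At t = 0.0379 yr, e^(−t/τ) = e^(−1.360) = 0.2567, so ΔM = −508.5 km³ and M = 14761 − 508.5 = 14253 km³.

14300 km³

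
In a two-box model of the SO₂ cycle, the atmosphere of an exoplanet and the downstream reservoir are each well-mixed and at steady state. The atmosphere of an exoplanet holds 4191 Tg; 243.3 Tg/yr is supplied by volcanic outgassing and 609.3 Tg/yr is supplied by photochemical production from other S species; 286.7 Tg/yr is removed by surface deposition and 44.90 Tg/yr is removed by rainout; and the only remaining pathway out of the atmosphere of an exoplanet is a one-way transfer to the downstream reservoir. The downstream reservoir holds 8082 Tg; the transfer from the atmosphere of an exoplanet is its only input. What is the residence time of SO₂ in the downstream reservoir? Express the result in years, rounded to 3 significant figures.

Balance the atmosphere of an exoplanet: ΣF_in = 243.3 + 609.3 = 852.60 Tg/yr.
Transfer to the downstream reservoir = ΣF_in − (286.7 + 44.90) = 521.00 Tg/yr.
At steady state the output of the downstream reservoir equals its input, 521.00 Tg/yr.
τ = M / F = 8082 / 521.00 = 15.51 yr.

15.5 yr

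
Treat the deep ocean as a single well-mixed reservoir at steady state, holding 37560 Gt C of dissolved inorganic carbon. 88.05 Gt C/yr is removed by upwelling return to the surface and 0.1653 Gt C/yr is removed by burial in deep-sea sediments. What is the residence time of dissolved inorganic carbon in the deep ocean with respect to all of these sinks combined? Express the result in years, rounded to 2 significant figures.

Total removal flux = 88.05 + 0.1653 = 88.215 Gt C/yr.
τ = M / ΣF_out = 37560 / 88.215 = 425.8 yr.

430 yr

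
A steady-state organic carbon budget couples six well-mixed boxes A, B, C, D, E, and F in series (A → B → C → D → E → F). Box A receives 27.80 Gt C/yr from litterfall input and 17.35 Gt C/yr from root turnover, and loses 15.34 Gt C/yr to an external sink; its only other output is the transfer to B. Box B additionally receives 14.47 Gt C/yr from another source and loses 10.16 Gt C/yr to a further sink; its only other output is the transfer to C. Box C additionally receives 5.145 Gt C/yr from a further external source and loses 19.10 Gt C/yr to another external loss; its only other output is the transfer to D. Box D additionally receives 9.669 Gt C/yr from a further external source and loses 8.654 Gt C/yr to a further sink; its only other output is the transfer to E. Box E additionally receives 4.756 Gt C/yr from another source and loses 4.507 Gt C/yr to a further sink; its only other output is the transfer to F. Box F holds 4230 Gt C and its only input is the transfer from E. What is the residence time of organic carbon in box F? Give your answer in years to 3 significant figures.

Box A: F(A→B) = (27.80 + 17.35) − 15.34 = 29.810 Gt C/yr.
Box B: F(B→C) = (29.810 + 14.47) − 10.16 = 34.120 Gt C/yr.
Box C: F(C→D) = (34.120 + 5.145) − 19.10 = 20.165 Gt C/yr.
Box D: F(D→E) = (20.165 + 9.669) − 8.654 = 21.180 Gt C/yr.
Box E: F(E→F) = (21.180 + 4.756) − 4.507 = 21.429 Gt C/yr.
Box F throughput = its input = 21.429 Gt C/yr; τ = 4230 / 21.429 = 197.4 yr.

197 yr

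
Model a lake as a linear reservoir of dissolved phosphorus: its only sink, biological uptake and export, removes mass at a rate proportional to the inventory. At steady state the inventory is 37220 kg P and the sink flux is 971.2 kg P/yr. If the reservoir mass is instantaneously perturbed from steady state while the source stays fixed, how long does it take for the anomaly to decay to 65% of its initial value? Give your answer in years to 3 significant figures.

16.5 yr

For a linear reservoir the anomaly decays as exp(−t/τ) with τ = M/F = 37220/971.2 = 38.32 yr.
exp(−t/τ) = 0.65 ⇒ t = −τ ln(0.65) = 38.32 × 0.4308 = 16.51 yr.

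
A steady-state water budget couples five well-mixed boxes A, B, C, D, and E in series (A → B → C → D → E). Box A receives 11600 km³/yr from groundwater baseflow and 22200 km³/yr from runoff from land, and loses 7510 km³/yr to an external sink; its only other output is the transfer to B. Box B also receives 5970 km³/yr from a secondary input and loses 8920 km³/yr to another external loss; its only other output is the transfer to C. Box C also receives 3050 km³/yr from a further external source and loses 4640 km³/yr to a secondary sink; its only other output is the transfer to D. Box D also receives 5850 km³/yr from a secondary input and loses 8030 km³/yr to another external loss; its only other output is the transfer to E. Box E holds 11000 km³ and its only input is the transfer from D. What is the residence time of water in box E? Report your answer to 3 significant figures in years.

0.562 yr

Box A: F(A→B) = (11600 + 22200) − 7510 = 26290 km³/yr.
Box B: F(B→C) = (26290 + 5970) − 8920 = 23340 km³/yr.
Box C: F(C→D) = (23340 + 3050) − 4640 = 21750 km³/yr.
Box D: F(D→E) = (21750 + 5850) − 8030 = 19570 km³/yr.
Box E throughput = its input = 19570 km³/yr; τ = 11000 / 19570 = 0.5621 yr.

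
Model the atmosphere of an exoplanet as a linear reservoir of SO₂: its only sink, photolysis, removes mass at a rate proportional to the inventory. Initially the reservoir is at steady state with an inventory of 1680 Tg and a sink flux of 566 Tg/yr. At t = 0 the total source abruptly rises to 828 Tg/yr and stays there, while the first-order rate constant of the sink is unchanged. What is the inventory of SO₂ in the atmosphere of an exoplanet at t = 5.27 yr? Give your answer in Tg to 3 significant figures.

The sink rate constant is k = F₀/M₀ = 566/1680 = 0.3369 yr⁻¹.
Solving dM/dt = F₁ − kM with M(0) = M₀ gives M(t) = F₁/k + (M₀ − F₁/k)·e^(−kt).
F₁/k = 828/0.3369 = 2457.7 Tg; kt = 0.3369 × 5.27 = 1.775, e^(−kt) = 0.1694.
M(5.27) = 2457.7 + (1680 − 2457.7) × 0.1694 = 2457.7 − 131.7 = 2325.9 Tg.

2330 Tg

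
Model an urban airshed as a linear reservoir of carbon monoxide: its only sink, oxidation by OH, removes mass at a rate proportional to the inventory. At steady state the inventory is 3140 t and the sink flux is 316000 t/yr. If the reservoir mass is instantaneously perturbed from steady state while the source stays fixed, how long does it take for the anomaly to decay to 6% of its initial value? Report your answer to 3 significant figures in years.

For a linear reservoir the anomaly decays as exp(−t/τ) with τ = M/F = 3140/316000 = 0.009937 yr.
exp(−t/τ) = 0.06 ⇒ t = −τ ln(0.06) = 0.009937 × 2.813 = 0.02796 yr.

0.0280 yr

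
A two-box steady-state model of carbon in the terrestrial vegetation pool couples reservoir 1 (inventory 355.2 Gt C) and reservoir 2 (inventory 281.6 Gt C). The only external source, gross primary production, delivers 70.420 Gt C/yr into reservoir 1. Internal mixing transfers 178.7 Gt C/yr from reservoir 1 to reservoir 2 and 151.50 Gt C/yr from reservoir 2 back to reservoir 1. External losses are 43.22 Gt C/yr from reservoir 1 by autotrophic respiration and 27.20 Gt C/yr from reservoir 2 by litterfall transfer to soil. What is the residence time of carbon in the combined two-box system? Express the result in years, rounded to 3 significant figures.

9.04 yr

For the system as a whole, the A↔B exchange is internal and contributes nothing to the throughput; only the external sinks remove mass.
M_total = 355.2 + 281.6 = 636.80 Gt C.
ΣF_external_out = 43.22 + 27.20 = 70.420 Gt C/yr.
τ = M_total / ΣF_ext = 636.80 / 70.420 = 9.043 yr.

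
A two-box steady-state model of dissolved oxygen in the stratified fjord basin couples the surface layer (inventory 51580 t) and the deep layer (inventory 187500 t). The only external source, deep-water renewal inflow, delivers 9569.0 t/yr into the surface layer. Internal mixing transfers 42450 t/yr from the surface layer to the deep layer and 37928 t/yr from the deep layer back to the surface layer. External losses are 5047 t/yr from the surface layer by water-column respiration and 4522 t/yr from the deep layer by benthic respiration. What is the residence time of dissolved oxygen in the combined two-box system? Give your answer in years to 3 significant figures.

25.0 yr

Treat the two boxes together as one reservoir: the mixing fluxes between them are internal recycling, so τ = ΣM / Σ(external losses).
M_total = 51580 + 187500 = 239080 t.
ΣF_external_out = 5047 + 4522 = 9569.0 t/yr.
τ = M_total / ΣF_ext = 239080 / 9569.0 = 24.98 yr.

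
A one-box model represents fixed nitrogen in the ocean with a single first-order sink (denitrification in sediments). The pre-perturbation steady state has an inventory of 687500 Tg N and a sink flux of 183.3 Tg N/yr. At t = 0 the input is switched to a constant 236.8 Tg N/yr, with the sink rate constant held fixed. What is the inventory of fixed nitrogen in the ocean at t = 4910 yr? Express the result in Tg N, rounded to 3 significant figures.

834000 Tg N

The sink rate constant is k = F₀/M₀ = 183.3/687500 = 0.0002666 yr⁻¹.
Solving dM/dt = F₁ − kM with M(0) = M₀ gives M(t) = F₁/k + (M₀ − F₁/k)·e^(−kt).
F₁/k = 236.8/0.0002666 = 888160 Tg N; kt = 0.0002666 × 4910 = 1.309, e^(−kt) = 0.2701.
M(4910) = 888160 + (687500 − 888160) × 0.2701 = 888160 − 54190 = 833970 Tg N.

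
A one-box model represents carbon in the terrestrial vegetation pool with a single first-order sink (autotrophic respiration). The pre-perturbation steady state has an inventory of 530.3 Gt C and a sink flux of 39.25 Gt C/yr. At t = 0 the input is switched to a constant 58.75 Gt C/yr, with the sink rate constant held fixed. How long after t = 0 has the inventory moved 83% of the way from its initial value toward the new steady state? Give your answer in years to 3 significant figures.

τ = M₀/F₀ = 530.3/39.25 = 13.51 yr.
The remaining gap fraction is e^(−t/τ); 83% covered ⇒ e^(−t/τ) = 0.170.
t = −τ ln(0.170) = 13.51 × 1.772 = 23.94 yr.

23.9 yr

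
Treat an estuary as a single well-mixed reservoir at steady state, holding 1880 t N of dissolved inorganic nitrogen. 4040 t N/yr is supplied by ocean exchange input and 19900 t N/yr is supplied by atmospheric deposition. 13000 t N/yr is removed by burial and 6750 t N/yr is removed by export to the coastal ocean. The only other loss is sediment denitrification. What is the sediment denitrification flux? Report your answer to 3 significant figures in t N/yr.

At steady state ΣF_in = ΣF_out.
ΣF_in = 4040 + 19900 = 23940 t N/yr.
Sediment denitrification flux = ΣF_in − (13000 + 6750) = 23940 − 19750 = 4190 t N/yr.

4190 t N/yr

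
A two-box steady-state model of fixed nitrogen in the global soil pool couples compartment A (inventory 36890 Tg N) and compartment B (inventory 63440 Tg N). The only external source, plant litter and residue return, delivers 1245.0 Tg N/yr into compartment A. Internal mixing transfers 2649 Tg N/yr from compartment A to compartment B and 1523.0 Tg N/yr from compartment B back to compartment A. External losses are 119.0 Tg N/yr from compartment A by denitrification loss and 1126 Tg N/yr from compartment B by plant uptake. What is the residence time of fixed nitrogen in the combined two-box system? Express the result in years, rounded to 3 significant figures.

80.6 yr

Treat the two boxes together as one reservoir: the mixing fluxes between them are internal recycling, so τ = ΣM / Σ(external losses).
M_total = 36890 + 63440 = 100330 Tg N.
ΣF_external_out = 119.0 + 1126 = 1245.0 Tg N/yr.
τ = M_total / ΣF_ext = 100330 / 1245.0 = 80.59 yr.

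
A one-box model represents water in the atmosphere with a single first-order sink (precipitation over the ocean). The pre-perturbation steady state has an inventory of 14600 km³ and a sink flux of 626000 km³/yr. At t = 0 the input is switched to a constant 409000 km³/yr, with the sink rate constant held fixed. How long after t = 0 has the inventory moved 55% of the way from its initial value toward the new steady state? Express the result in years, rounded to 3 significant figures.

0.0186 yr

τ = M₀/F₀ = 14600/626000 = 0.02332 yr.
The remaining gap fraction is e^(−t/τ); 55% covered ⇒ e^(−t/τ) = 0.450.
t = −τ ln(0.450) = 0.02332 × 0.7985 = 0.01862 yr.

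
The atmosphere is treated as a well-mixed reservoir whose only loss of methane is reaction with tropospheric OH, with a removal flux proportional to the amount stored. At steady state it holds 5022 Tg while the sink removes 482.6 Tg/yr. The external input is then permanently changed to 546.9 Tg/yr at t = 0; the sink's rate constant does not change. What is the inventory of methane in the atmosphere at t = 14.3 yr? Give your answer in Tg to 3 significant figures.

5520 Tg

τ = M₀/F₀ = 5022/482.6 = 10.41 yr; rate constant k = 1/τ.
New steady state M_∞ = F₁/k = F₁·τ = 546.9 × 10.41 = 5691.1 Tg.
M(t) = M_∞ + (M₀ − M_∞)·e^(−t/τ); t/τ = 14.3/10.41 = 1.374, so e^(−t/τ) = 0.2530.
M(t) = 5691.1 − 669.1 × 0.2530 = 5521.8 Tg.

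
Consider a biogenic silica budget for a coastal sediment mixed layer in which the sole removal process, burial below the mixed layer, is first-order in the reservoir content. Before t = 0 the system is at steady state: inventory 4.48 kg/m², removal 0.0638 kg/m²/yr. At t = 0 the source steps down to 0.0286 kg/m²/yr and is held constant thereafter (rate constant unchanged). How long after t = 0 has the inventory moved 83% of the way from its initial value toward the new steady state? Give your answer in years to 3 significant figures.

τ = M₀/F₀ = 4.48/0.0638 = 70.22 yr.
The remaining gap fraction is e^(−t/τ); 83% covered ⇒ e^(−t/τ) = 0.170.
t = −τ ln(0.170) = 70.22 × 1.772 = 124.4 yr.

124 yr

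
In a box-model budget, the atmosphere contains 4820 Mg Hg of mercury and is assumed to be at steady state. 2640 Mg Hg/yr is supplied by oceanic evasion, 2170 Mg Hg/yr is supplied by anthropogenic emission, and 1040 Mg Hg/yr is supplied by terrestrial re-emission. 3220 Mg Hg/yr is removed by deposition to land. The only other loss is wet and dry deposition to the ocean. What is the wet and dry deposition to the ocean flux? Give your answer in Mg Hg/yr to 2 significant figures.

At steady state ΣF_in = ΣF_out.
ΣF_in = 2640 + 2170 + 1040 = 5850.0 Mg Hg/yr.
Wet and dry deposition to the ocean flux = ΣF_in − (3220) = 5850.0 − 3220 = 2630 Mg Hg/yr.

2600 Mg Hg/yr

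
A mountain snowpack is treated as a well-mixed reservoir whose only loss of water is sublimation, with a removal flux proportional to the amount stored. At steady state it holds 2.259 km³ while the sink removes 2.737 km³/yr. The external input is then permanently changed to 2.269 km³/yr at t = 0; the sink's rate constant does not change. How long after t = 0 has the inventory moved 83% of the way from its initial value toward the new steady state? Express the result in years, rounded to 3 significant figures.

1.46 yr

τ = M₀/F₀ = 2.259/2.737 = 0.8254 yr.
The remaining gap fraction is e^(−t/τ); 83% covered ⇒ e^(−t/τ) = 0.170.
t = −τ ln(0.170) = 0.8254 × 1.772 = 1.462 yr.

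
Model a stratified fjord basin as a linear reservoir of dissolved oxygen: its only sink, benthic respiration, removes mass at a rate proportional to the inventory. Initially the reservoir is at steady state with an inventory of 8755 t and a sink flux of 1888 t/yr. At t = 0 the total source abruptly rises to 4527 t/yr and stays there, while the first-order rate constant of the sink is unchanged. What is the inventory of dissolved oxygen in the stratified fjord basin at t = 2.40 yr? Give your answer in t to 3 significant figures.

13700 t

Residence time τ = M₀/F₀ = 4.637 yr. The eventual steady state is M_∞ = M₀·(F₁/F₀) = 8755 × 4527/1888 = 20993 t.
The anomaly ΔM(t) = M(t) − M_∞ decays as ΔM₀·e^(−t/τ) with ΔM₀ = 8755 − 20993 = −12240 t.
At t = 2.40 yr, e^(−t/τ) = e^(−0.5176) = 0.5960, so ΔM = −7293 t and M = 20993 − 7293 = 13699 t.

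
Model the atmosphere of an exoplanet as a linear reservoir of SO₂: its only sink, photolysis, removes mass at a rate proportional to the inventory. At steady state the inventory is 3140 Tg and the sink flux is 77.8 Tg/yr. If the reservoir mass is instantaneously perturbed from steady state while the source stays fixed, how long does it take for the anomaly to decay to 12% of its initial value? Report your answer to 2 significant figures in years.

86 yr

For a linear reservoir the anomaly decays as exp(−t/τ) with τ = M/F = 3140/77.8 = 40.36 yr.
exp(−t/τ) = 0.12 ⇒ t = −τ ln(0.12) = 40.36 × 2.120 = 85.57 yr.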